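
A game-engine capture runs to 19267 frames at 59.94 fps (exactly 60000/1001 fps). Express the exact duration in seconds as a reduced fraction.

19286267/60000 seconds

Running time = 19267 ÷ (60000/1001) = 19267 × 1001/60000 = 19286267/60000 s.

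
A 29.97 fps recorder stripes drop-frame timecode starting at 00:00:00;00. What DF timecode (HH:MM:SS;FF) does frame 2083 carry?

Each 10-minute DF block holds 10 × 60 × 30 − 9 × 2 = 17982 frames. 2083 ÷ 17982 → 0 full blocks, remainder 2083.
Within the partial block the first minute is 1800 frames and each further minute 1798, so 1 further minute boundary passed. Total skipped labels = 18 × 0 + 2 × 1 = 2.
Non-drop label index = 2083 + 2 = 2085; at 30 labels/s that is 00:01:09:15, i.e. DF 00:01:09;15.

00:01:09;15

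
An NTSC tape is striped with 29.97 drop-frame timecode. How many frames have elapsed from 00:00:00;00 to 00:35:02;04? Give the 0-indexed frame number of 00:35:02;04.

63000

Complete 10-minute blocks: 3, each 17982 frames → 53946.
Remaining 5 whole minutes in the current block: 1800 + 4 × 1798 = 8992 frames.
Within the current minute: 2 × 30 + 4 − 2 = 62 (labels ;00/;01 skipped at this minute). Total = 53946 + 8992 + 62 = 63000.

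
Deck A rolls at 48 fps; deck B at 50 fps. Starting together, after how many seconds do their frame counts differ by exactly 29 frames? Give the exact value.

14.5 seconds

The gap grows by |50 − 48| = 2 frames per second.
Time for a 29-frame gap: 29 ÷ (2) = 14.5 s.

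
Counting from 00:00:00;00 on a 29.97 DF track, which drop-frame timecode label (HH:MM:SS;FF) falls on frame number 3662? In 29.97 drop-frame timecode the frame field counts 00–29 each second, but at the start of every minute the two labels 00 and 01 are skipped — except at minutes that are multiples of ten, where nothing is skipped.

Each 10-minute DF block holds 10 × 60 × 30 − 9 × 2 = 17982 frames. 3662 ÷ 17982 → 0 full blocks, remainder 3662.
Within the partial block the first minute is 1800 frames and each further minute 1798, so 2 further minute boundaries passed. Total skipped labels = 18 × 0 + 2 × 2 = 4.
Non-drop label index = 3662 + 4 = 3666; at 30 labels/s that is 00:02:02:06, i.e. DF 00:02:02;06.

00:02:02;06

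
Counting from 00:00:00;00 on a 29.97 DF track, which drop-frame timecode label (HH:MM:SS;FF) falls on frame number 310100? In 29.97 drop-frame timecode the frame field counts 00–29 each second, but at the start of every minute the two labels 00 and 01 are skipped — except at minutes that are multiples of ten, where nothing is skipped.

Each 10-minute DF block holds 10 × 60 × 30 − 9 × 2 = 17982 frames. 310100 ÷ 17982 → 17 full blocks, remainder 4406.
Within the partial block the first minute is 1800 frames and each further minute 1798, so 2 further minute boundaries passed. Total skipped labels = 18 × 17 + 2 × 2 = 310.
Non-drop label index = 310100 + 310 = 310410; at 30 labels/s that is 02:52:27:00, i.e. DF 02:52:27;00.

02:52:27;00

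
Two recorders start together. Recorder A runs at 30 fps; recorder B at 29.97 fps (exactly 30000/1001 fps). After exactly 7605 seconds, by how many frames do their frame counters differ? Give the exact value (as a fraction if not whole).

A emits 30 × 7605 = 228150 frames; B emits 30000/1001 × 7605 = 17550000/77.
Difference = 17550/77 frames (≈ 227.9221); B is behind A.

17550/77 frames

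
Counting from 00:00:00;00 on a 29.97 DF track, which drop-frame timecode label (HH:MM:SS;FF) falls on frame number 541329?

05:01:02;11

Each 10-minute DF block holds 10 × 60 × 30 − 9 × 2 = 17982 frames. 541329 ÷ 17982 → 30 full blocks, remainder 1869.
Within the partial block the first minute is 1800 frames and each further minute 1798, so 1 further minute boundary passed. Total skipped labels = 18 × 30 + 2 × 1 = 542.
Non-drop label index = 541329 + 542 = 541871; at 30 labels/s that is 05:01:02:11, i.e. DF 05:01:02;11.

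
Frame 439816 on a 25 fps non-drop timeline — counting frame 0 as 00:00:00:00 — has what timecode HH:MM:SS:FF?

439816 ÷ 25 = 17592 full seconds, remainder 16 frames.
17592 s = 4 h 53 min 12 s.
Timecode: 04:53:12:16.

04:53:12:16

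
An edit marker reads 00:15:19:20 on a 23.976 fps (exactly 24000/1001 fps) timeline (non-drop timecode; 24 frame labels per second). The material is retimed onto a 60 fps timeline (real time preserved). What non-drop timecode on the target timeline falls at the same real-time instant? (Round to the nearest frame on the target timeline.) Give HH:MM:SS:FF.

Source frame index: (0×3600 + 15×60 + 19) × 24 + 20 = 22076.
Real time: 22076 / (24000/1001) = 5524519/6000 s.
Target frame: (5524519/6000) × (60) = 5524519/100 ≈ 55245.190 → 55245.
At 60 labels/s: frame 55245 → 00:15:20:45.

00:15:20:45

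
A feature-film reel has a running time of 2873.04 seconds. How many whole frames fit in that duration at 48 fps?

Frames = 2873.04 × 48 = 3447648/25 ≈ 137905.9200.
Complete frames: 137905.

137905 frames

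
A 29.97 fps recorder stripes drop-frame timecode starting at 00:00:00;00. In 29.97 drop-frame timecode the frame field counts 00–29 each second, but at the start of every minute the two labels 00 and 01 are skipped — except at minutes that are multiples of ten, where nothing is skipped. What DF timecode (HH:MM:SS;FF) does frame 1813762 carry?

Each 10-minute DF block holds 10 × 60 × 30 − 9 × 2 = 17982 frames. 1813762 ÷ 17982 → 100 full blocks, remainder 15562.
Within the partial block the first minute is 1800 frames and each further minute 1798, so 8 further minute boundaries passed. Total skipped labels = 18 × 100 + 2 × 8 = 1816.
Non-drop label index = 1813762 + 1816 = 1815578; at 30 labels/s that is 16:48:39:08, i.e. DF 16:48:39;08.

16:48:39;08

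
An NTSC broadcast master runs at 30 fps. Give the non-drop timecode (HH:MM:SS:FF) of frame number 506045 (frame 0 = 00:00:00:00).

04:41:08:05

506045 ÷ 30 = 16868 full seconds, remainder 5 frames.
16868 s = 4 h 41 min 8 s.
Timecode: 04:41:08:05.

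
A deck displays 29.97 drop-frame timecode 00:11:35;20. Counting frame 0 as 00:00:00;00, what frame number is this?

20850

As if non-drop at 30 labels/s: (0 × 3600 + 11 × 60 + 35) × 30 + 20 = 20870.
Minute boundaries passed: 11; those not divisible by 10: 11 − 1 = 10; dropped labels = 2 × 10 = 20.
Actual frame index = 20870 − 20 = 20850.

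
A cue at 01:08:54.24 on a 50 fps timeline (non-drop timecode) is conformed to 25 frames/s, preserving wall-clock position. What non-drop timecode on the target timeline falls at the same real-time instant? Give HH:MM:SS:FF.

Source frame index: (1×3600 + 8×60 + 54) × 50 + 24 = 206724.
Real time: 206724 / (50) = 103362/25 s.
Target frame: (103362/25) × (25) = 103362.
At 25 labels/s: frame 103362 → 01:08:54:12.

01:08:54:12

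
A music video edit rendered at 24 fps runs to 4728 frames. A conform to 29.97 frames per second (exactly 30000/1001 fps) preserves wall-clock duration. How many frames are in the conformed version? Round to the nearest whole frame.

Frames at target rate = 4728 × (30000/1001) / (24) = 5910000/1001 ≈ 5904.096.
Nearest whole frame: 5904.

5904 frames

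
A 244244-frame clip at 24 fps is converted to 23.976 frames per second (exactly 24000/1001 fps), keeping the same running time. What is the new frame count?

Target frames = source frames × (target rate / source rate) = 244244 × (24000/1001)/(24) = 244244 × 1000/1001 = 244000.

244000 frames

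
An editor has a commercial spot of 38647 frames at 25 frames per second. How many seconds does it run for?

Running time = 38647 / (25) = 1545.88 s.

1545.88 seconds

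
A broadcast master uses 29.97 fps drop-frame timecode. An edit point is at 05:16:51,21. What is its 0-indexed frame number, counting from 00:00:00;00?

Complete 10-minute blocks: 31, each 17982 frames → 557442.
Remaining 6 whole minutes in the current block: 1800 + 5 × 1798 = 10790 frames.
Within the current minute: 51 × 30 + 21 − 2 = 1549 (labels ;00/;01 skipped at this minute). Total = 557442 + 10790 + 1549 = 569781.

569781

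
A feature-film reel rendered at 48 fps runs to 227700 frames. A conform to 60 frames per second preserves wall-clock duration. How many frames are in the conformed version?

284625 frames

Target frames = source frames × (target rate / source rate) = 227700 × (60)/(48) = 227700 × 5/4 = 284625.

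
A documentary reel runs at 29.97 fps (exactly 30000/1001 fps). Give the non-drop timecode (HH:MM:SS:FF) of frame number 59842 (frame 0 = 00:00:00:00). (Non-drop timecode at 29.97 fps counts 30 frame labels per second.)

59842 ÷ 30 = 1994 full seconds, remainder 22 frames.
1994 s = 0 h 33 min 14 s.
Timecode: 00:33:14:22.

00:33:14:22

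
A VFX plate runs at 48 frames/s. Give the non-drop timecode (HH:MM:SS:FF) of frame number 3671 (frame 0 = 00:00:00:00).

00:01:16:23

3671 ÷ 48 = 76 full seconds, remainder 23 frames.
76 s = 0 h 1 min 16 s.
Timecode: 00:01:16:23.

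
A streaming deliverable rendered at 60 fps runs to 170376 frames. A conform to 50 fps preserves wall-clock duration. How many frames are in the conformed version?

Target frames = source frames × (target rate / source rate) = 170376 × (50)/(60) = 170376 × 5/6 = 141980.

141980 frames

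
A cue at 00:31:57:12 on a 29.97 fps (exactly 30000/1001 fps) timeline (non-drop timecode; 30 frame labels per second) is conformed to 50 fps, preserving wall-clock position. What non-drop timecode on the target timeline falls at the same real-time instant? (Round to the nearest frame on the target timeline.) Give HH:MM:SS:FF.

Source frame index: (0×3600 + 31×60 + 57) × 30 + 12 = 57522.
Real time: 57522 / (30000/1001) = 9596587/5000 s.
Target frame: (9596587/5000) × (50) = 9596587/100 ≈ 95965.870 → 95966.
At 50 labels/s: frame 95966 → 00:31:59:16.

00:31:59:16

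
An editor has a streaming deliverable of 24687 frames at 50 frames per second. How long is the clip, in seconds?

493.74 seconds

Running time = 24687 / (50) = 493.74 s.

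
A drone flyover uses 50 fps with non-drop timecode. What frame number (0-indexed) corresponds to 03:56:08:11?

Total seconds to the label: (3 × 3600 + 56 × 60 + 8) = 14168.
Frame index = 14168 × 50 + 11 = 708411.

frame 708411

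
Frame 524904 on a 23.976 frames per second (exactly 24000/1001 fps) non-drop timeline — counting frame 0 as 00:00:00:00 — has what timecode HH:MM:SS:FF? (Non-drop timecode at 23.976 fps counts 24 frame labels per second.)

06:04:31:00

524904 ÷ 24 = 21871 full seconds, remainder 0 frames.
21871 s = 6 h 4 min 31 s.
Timecode: 06:04:31:00.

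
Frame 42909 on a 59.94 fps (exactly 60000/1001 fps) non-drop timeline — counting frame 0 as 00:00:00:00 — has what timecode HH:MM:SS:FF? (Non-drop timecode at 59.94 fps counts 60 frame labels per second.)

00:11:55:09

42909 ÷ 60 = 715 full seconds, remainder 9 frames.
715 s = 0 h 11 min 55 s.
Timecode: 00:11:55:09.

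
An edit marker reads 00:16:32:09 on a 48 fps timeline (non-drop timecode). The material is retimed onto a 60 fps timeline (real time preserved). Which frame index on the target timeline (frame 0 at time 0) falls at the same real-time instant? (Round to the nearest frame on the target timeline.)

frame 59531

Source frame index: (0×3600 + 16×60 + 32) × 48 + 9 = 47625.
Real time: 47625 / (48) = 15875/16 s.
Target frame: (15875/16) × (60) = 238125/4 ≈ 59531.250 → 59531.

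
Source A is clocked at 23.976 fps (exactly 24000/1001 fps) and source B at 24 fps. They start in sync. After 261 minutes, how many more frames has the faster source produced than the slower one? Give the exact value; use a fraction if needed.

375840/1001 frames

261 min = 15660 s.
A emits 24000/1001 × 15660 = 375840000/1001 frames; B emits 24 × 15660 = 375840.
Difference = 375840/1001 frames (≈ 375.4645); B is ahead of A.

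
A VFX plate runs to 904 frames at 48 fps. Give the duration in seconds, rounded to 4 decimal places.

Running time = 904 × 1/48 = 113/6 s ≈ 18.8333 s.

18.8333 seconds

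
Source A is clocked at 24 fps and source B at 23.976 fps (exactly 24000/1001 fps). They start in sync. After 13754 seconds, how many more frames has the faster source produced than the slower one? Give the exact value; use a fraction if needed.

25392/77 frames

A emits 24 × 13754 = 330096 frames; B emits 24000/1001 × 13754 = 25392000/77.
Difference = 25392/77 frames (≈ 329.7662); B is behind A.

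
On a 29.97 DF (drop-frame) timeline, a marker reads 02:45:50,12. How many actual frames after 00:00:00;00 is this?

As if non-drop at 30 labels/s: (2 × 3600 + 45 × 60 + 50) × 30 + 12 = 298512.
Minute boundaries passed: 165; those not divisible by 10: 165 − 16 = 149; dropped labels = 2 × 149 = 298.
Actual frame index = 298512 − 298 = 298214.

298214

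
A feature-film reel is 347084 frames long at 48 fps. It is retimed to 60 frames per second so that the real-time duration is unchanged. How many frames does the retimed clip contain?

433855 frames

Target frames = source frames × (target rate / source rate) = 347084 × (60)/(48) = 347084 × 5/4 = 433855.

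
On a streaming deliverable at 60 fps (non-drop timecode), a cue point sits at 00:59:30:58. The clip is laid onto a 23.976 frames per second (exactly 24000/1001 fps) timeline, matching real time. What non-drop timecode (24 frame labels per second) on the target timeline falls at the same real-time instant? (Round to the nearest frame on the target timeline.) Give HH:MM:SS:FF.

Source frame index: (0×3600 + 59×60 + 30) × 60 + 58 = 214258.
Real time: 214258 / (60) = 107129/30 s.
Target frame: (107129/30) × (24000/1001) = 7791200/91 ≈ 85617.582 → 85618.
At 24 labels/s: frame 85618 → 00:59:27:10.

00:59:27:10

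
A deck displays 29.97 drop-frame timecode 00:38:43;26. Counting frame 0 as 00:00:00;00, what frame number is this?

As if non-drop at 30 labels/s: (0 × 3600 + 38 × 60 + 43) × 30 + 26 = 69716.
Minute boundaries passed: 38; those not divisible by 10: 38 − 3 = 35; dropped labels = 2 × 35 = 70.
Actual frame index = 69716 − 70 = 69646.

69646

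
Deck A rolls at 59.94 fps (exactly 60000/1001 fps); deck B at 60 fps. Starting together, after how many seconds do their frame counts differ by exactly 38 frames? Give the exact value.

The gap grows by |60 − 60000/1001| = 60/1001 frames per second.
Time for a 38-frame gap: 38 ÷ (60/1001) = 19019/30 s.

19019/30 seconds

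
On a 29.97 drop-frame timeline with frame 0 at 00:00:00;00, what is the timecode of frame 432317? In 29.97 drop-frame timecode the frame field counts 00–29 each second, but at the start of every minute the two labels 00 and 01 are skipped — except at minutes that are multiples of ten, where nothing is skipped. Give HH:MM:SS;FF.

04:00:24;29

Ten DF minutes hold 17982 frames, so frame 432317 lies in block 24 (frames 431568–449549) with 749 frames into that block.
The block's first minute is 1800 frames and the rest 1798 each; 749 frames reaches minute 0, so 24 × 18 + 0 × 2 = 432 labels have been skipped so far.
Adding those back, label number 432317 + 432 = 432749 at 30 labels/s is 14424 s + 29 f = 4 h 0 min 24 s frame 29, i.e. 04:00:24;29.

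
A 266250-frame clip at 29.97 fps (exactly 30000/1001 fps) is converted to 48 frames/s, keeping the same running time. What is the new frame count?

Target frames = source frames × (target rate / source rate) = 266250 × (48)/(30000/1001) = 266250 × 1001/625 = 426426.

426426 frames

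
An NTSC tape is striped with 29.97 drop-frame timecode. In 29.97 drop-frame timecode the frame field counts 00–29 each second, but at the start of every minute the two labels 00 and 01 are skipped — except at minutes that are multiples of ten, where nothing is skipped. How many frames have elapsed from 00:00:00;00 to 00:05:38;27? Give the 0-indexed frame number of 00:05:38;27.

Complete 10-minute blocks: 0, each 17982 frames → 0.
Remaining 5 whole minutes in the current block: 1800 + 4 × 1798 = 8992 frames.
Within the current minute: 38 × 30 + 27 − 2 = 1165 (labels ;00/;01 skipped at this minute). Total = 0 + 8992 + 1165 = 10157.

10157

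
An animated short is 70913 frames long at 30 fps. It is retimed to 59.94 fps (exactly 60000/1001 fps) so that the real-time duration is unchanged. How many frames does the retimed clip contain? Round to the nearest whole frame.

141684 frames

Frames at target rate = 70913 × (60000/1001) / (30) = 141826000/1001 ≈ 141684.316.
Nearest whole frame: 141684.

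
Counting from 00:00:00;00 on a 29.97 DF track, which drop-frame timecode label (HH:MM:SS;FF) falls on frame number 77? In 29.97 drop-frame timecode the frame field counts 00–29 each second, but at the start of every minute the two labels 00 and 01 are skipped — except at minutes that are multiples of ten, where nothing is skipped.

Each 10-minute DF block holds 10 × 60 × 30 − 9 × 2 = 17982 frames. 77 ÷ 17982 → 0 full blocks, remainder 77.
Within the partial block the first minute is 1800 frames and each further minute 1798, so 0 further minute boundaries passed. Total skipped labels = 18 × 0 + 2 × 0 = 0.
Non-drop label index = 77 + 0 = 77; at 30 labels/s that is 00:00:02:17, i.e. DF 00:00:02;17.

00:00:02;17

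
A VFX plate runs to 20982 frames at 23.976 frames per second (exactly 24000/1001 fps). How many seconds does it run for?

Running time = 20982 / (24000/1001) = 875.12425 s.

875.12425 seconds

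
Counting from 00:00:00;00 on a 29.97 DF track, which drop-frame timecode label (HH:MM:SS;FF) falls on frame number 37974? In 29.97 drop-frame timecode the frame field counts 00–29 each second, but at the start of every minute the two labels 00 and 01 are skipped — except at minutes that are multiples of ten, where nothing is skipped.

00:21:07;02

Each 10-minute DF block holds 10 × 60 × 30 − 9 × 2 = 17982 frames. 37974 ÷ 17982 → 2 full blocks, remainder 2010.
Within the partial block the first minute is 1800 frames and each further minute 1798, so 1 further minute boundary passed. Total skipped labels = 18 × 2 + 2 × 1 = 38.
Non-drop label index = 37974 + 38 = 38012; at 30 labels/s that is 00:21:07:02, i.e. DF 00:21:07;02.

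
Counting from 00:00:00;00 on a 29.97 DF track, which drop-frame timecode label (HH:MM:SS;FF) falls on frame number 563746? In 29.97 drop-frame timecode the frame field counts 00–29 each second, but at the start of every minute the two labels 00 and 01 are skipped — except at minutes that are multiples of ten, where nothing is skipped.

05:13:30;10

Each 10-minute DF block holds 10 × 60 × 30 − 9 × 2 = 17982 frames. 563746 ÷ 17982 → 31 full blocks, remainder 6304.
Within the partial block the first minute is 1800 frames and each further minute 1798, so 3 further minute boundaries passed. Total skipped labels = 18 × 31 + 2 × 3 = 564.
Non-drop label index = 563746 + 564 = 564310; at 30 labels/s that is 05:13:30:10, i.e. DF 05:13:30;10.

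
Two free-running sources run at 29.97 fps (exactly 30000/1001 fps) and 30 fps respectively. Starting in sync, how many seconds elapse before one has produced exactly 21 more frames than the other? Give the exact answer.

700.7 seconds

The gap grows by |30 − 30000/1001| = 30/1001 frames per second.
Time for a 21-frame gap: 21 ÷ (30/1001) = 700.7 s.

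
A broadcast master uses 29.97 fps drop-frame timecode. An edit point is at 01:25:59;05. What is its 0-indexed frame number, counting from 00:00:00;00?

As if non-drop at 30 labels/s: (1 × 3600 + 25 × 60 + 59) × 30 + 5 = 154775.
Minute boundaries passed: 85; those not divisible by 10: 85 − 8 = 77; dropped labels = 2 × 77 = 154.
Actual frame index = 154775 − 154 = 154621.

154621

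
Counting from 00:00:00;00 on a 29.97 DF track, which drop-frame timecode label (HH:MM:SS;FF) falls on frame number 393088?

03:38:36;02

Each 10-minute DF block holds 10 × 60 × 30 − 9 × 2 = 17982 frames. 393088 ÷ 17982 → 21 full blocks, remainder 15466.
Within the partial block the first minute is 1800 frames and each further minute 1798, so 8 further minute boundaries passed. Total skipped labels = 18 × 21 + 2 × 8 = 394.
Non-drop label index = 393088 + 394 = 393482; at 30 labels/s that is 03:38:36:02, i.e. DF 03:38:36;02.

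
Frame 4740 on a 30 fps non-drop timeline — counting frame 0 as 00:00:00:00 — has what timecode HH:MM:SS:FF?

4740 ÷ 30 = 158 full seconds, remainder 0 frames.
158 s = 0 h 2 min 38 s.
Timecode: 00:02:38:00.

00:02:38:00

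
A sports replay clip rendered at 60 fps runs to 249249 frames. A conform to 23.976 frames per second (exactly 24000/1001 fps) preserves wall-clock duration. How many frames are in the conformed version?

Target frames = source frames × (target rate / source rate) = 249249 × (24000/1001)/(60) = 249249 × 400/1001 = 99600.

99600 frames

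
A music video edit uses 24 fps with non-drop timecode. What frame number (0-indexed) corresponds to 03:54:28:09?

337641

Total seconds to the label: (3 × 3600 + 54 × 60 + 28) = 14068.
Frame index = 14068 × 24 + 9 = 337641.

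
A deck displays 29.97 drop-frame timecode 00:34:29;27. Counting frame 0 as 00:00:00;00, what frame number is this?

As if non-drop at 30 labels/s: (0 × 3600 + 34 × 60 + 29) × 30 + 27 = 62097.
Minute boundaries passed: 34; those not divisible by 10: 34 − 3 = 31; dropped labels = 2 × 31 = 62.
Actual frame index = 62097 − 62 = 62035.

62035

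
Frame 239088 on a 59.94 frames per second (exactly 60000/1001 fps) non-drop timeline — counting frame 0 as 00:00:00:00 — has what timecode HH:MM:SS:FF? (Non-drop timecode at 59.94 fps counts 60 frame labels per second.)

01:06:24:48

239088 ÷ 60 = 3984 full seconds, remainder 48 frames.
3984 s = 1 h 6 min 24 s.
Timecode: 01:06:24:48.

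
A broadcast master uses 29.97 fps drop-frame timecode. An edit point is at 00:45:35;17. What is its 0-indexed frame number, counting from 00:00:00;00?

Complete 10-minute blocks: 4, each 17982 frames → 71928.
Remaining 5 whole minutes in the current block: 1800 + 4 × 1798 = 8992 frames.
Within the current minute: 35 × 30 + 17 − 2 = 1065 (labels ;00/;01 skipped at this minute). Total = 71928 + 8992 + 1065 = 81985.

81985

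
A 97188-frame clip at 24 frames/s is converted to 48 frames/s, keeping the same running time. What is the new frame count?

Frames at target rate = 97188 × (48) / (24) = 194376.

194376 frames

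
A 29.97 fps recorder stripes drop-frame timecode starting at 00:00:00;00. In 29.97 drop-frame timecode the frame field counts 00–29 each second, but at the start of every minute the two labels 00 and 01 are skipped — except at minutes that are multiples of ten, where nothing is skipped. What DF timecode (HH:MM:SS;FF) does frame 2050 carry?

Each 10-minute DF block holds 10 × 60 × 30 − 9 × 2 = 17982 frames. 2050 ÷ 17982 → 0 full blocks, remainder 2050.
Within the partial block the first minute is 1800 frames and each further minute 1798, so 1 further minute boundary passed. Total skipped labels = 18 × 0 + 2 × 1 = 2.
Non-drop label index = 2050 + 2 = 2052; at 30 labels/s that is 00:01:08:12, i.e. DF 00:01:08;12.

00:01:08;12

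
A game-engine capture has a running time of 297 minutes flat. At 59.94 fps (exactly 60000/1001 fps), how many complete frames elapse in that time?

297 min = 17820 s.
Frames = 17820 × 60000/1001 = 97200000/91 ≈ 1068131.8681.
Complete frames: 1068131.

1068131 frames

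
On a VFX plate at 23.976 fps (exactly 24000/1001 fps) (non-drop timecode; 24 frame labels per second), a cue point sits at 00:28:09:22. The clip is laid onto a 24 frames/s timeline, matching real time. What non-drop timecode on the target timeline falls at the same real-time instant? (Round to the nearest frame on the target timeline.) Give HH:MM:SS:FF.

00:28:11:15

Source frame index: (0×3600 + 28×60 + 9) × 24 + 22 = 40558.
Real time: 40558 / (24000/1001) = 20299279/12000 s.
Target frame: (20299279/12000) × (24) = 20299279/500 ≈ 40598.558 → 40599.
At 24 labels/s: frame 40599 → 00:28:11:15.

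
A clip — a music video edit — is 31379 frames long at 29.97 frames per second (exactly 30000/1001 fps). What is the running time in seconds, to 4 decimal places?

1047.0126 seconds

Running time = 31379 × 1001/30000 = 31410379/30000 s ≈ 1047.0126 s.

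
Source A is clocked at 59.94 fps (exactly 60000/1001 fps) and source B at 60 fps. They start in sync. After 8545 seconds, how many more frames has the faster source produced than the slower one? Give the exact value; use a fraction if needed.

512700/1001 frames

A emits 60000/1001 × 8545 = 512700000/1001 frames; B emits 60 × 8545 = 512700.
Difference = 512700/1001 frames (≈ 512.1878); B is ahead of A.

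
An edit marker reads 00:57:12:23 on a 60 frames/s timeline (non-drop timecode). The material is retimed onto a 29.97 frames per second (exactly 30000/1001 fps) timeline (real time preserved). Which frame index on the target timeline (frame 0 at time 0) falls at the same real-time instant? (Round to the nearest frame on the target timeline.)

Source frame index: (0×3600 + 57×60 + 12) × 60 + 23 = 205943.
Real time: 205943 / (60) = 205943/60 s.
Target frame: (205943/60) × (30000/1001) = 102971500/1001 ≈ 102868.631 → 102869.

frame 102869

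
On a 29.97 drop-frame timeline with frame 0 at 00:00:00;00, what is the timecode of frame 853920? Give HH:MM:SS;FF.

Each 10-minute DF block holds 10 × 60 × 30 − 9 × 2 = 17982 frames. 853920 ÷ 17982 → 47 full blocks, remainder 8766.
Within the partial block the first minute is 1800 frames and each further minute 1798, so 4 further minute boundaries passed. Total skipped labels = 18 × 47 + 2 × 4 = 854.
Non-drop label index = 853920 + 854 = 854774; at 30 labels/s that is 07:54:52:14, i.e. DF 07:54:52;14.

07:54:52;14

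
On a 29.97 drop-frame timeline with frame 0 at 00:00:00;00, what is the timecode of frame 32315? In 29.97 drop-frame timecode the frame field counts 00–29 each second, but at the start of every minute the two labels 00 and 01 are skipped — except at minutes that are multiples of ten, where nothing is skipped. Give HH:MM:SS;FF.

00:17:58;07

Ten DF minutes hold 17982 frames, so frame 32315 lies in block 1 (frames 17982–35963) with 14333 frames into that block.
The block's first minute is 1800 frames and the rest 1798 each; 14333 frames reaches minute 7, so 1 × 18 + 7 × 2 = 32 labels have been skipped so far.
Adding those back, label number 32315 + 32 = 32347 at 30 labels/s is 1078 s + 7 f = 0 h 17 min 58 s frame 7, i.e. 00:17:58;07.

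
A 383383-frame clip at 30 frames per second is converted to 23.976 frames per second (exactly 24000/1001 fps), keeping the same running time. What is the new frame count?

306400 frames

Target frames = source frames × (target rate / source rate) = 383383 × (24000/1001)/(30) = 383383 × 800/1001 = 306400.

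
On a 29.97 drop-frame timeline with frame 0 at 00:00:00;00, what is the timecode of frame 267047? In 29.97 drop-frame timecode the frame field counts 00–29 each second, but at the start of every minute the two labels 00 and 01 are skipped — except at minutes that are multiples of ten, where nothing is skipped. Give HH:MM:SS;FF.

02:28:30;15

Ten DF minutes hold 17982 frames, so frame 267047 lies in block 14 (frames 251748–269729) with 15299 frames into that block.
The block's first minute is 1800 frames and the rest 1798 each; 15299 frames reaches minute 8, so 14 × 18 + 8 × 2 = 268 labels have been skipped so far.
Adding those back, label number 267047 + 268 = 267315 at 30 labels/s is 8910 s + 15 f = 2 h 28 min 30 s frame 15, i.e. 02:28:30;15.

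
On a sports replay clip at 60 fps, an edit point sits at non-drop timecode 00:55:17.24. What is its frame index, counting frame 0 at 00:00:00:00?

Total seconds to the label: (0 × 3600 + 55 × 60 + 17) = 3317.
Frame index = 3317 × 60 + 24 = 199044.

199044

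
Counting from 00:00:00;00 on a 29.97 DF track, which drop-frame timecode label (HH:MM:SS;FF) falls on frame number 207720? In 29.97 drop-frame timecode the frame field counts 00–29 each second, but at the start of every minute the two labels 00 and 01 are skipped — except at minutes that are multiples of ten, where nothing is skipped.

Each 10-minute DF block holds 10 × 60 × 30 − 9 × 2 = 17982 frames. 207720 ÷ 17982 → 11 full blocks, remainder 9918.
Within the partial block the first minute is 1800 frames and each further minute 1798, so 5 further minute boundaries passed. Total skipped labels = 18 × 11 + 2 × 5 = 208.
Non-drop label index = 207720 + 208 = 207928; at 30 labels/s that is 01:55:30:28, i.e. DF 01:55:30;28.

01:55:30;28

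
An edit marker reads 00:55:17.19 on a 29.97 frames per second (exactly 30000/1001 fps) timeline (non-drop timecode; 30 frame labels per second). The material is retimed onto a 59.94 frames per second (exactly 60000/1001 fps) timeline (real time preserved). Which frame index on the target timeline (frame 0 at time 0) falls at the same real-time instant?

Source frame index: (0×3600 + 55×60 + 17) × 30 + 19 = 99529.
Real time: 99529 / (30000/1001) = 99628529/30000 s.
Target frame: (99628529/30000) × (60000/1001) = 199058.

frame 199058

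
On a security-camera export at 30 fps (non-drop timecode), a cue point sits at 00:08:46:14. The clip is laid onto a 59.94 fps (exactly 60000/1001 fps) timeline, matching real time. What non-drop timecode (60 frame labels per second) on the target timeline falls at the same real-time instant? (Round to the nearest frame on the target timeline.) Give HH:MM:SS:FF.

00:08:45:56

Source frame index: (0×3600 + 8×60 + 46) × 30 + 14 = 15794.
Real time: 15794 / (30) = 7897/15 s.
Target frame: (7897/15) × (60000/1001) = 31588000/1001 ≈ 31556.444 → 31556.
At 60 labels/s: frame 31556 → 00:08:45:56.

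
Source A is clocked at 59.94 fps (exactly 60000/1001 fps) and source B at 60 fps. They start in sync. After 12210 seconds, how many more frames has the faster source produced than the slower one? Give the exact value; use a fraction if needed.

66600/91 frames

A emits 60000/1001 × 12210 = 66600000/91 frames; B emits 60 × 12210 = 732600.
Difference = 66600/91 frames (≈ 731.8681); B is ahead of A.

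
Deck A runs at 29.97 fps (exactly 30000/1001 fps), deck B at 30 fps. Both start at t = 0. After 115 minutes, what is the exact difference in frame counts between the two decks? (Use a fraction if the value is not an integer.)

207000/1001 frames

115 min = 6900 s.
A emits 30000/1001 × 6900 = 207000000/1001 frames; B emits 30 × 6900 = 207000.
Difference = 207000/1001 frames (≈ 206.7932); B is ahead of A.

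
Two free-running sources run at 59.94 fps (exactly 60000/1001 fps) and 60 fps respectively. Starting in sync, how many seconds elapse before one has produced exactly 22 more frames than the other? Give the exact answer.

11011/30 seconds

The gap grows by |60 − 60000/1001| = 60/1001 frames per second.
Time for a 22-frame gap: 22 ÷ (60/1001) = 11011/30 s.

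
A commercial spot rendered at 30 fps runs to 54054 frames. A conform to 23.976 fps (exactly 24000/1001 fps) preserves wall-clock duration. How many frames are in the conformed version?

Target frames = source frames × (target rate / source rate) = 54054 × (24000/1001)/(30) = 54054 × 800/1001 = 43200.

43200 frames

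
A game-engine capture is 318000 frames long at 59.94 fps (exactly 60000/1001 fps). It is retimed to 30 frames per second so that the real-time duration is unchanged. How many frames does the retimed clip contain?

Target frames = source frames × (target rate / source rate) = 318000 × (30)/(60000/1001) = 318000 × 1001/2000 = 159159.

159159 frames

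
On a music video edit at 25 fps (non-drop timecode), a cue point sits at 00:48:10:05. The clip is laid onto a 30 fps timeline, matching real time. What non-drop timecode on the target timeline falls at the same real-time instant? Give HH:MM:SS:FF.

Source frame index: (0×3600 + 48×60 + 10) × 25 + 5 = 72255.
Real time: 72255 / (25) = 14451/5 s.
Target frame: (14451/5) × (30) = 86706.
At 30 labels/s: frame 86706 → 00:48:10:06.

00:48:10:06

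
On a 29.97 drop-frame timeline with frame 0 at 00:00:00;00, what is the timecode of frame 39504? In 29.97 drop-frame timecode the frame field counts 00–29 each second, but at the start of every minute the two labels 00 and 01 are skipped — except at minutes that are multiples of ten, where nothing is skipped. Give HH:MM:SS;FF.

00:21:58;02

Ten DF minutes hold 17982 frames, so frame 39504 lies in block 2 (frames 35964–53945) with 3540 frames into that block.
The block's first minute is 1800 frames and the rest 1798 each; 3540 frames reaches minute 1, so 2 × 18 + 1 × 2 = 38 labels have been skipped so far.
Adding those back, label number 39504 + 38 = 39542 at 30 labels/s is 1318 s + 2 f = 0 h 21 min 58 s frame 2, i.e. 00:21:58;02.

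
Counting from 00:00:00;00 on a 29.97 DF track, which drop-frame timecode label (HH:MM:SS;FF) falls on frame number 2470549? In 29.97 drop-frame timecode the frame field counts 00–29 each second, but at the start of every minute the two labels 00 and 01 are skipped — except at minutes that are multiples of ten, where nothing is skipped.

22:53:54;01

Ten DF minutes hold 17982 frames, so frame 2470549 lies in block 137 (frames 2463534–2481515) with 7015 frames into that block.
The block's first minute is 1800 frames and the rest 1798 each; 7015 frames reaches minute 3, so 137 × 18 + 3 × 2 = 2472 labels have been skipped so far.
Adding those back, label number 2470549 + 2472 = 2473021 at 30 labels/s is 82434 s + 1 f = 22 h 53 min 54 s frame 1, i.e. 22:53:54;01.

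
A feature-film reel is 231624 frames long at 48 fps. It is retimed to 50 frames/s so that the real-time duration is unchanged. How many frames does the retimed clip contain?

241275 frames

Target frames = source frames × (target rate / source rate) = 231624 × (50)/(48) = 231624 × 25/24 = 241275.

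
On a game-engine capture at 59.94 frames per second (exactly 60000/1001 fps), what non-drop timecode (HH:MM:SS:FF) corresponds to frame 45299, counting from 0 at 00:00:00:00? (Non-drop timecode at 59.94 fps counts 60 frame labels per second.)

45299 ÷ 60 = 754 full seconds, remainder 59 frames.
754 s = 0 h 12 min 34 s.
Timecode: 00:12:34:59.

00:12:34:59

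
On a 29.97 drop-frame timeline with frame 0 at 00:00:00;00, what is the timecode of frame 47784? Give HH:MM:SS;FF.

Ten DF minutes hold 17982 frames, so frame 47784 lies in block 2 (frames 35964–53945) with 11820 frames into that block.
The block's first minute is 1800 frames and the rest 1798 each; 11820 frames reaches minute 6, so 2 × 18 + 6 × 2 = 48 labels have been skipped so far.
Adding those back, label number 47784 + 48 = 47832 at 30 labels/s is 1594 s + 12 f = 0 h 26 min 34 s frame 12, i.e. 00:26:34;12.

00:26:34;12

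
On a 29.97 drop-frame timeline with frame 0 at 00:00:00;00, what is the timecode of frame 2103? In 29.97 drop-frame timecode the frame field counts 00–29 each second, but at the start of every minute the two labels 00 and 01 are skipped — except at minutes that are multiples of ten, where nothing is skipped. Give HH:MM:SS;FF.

Ten DF minutes hold 17982 frames, so frame 2103 lies in block 0 (frames 0–17981) with 2103 frames into that block.
The block's first minute is 1800 frames and the rest 1798 each; 2103 frames reaches minute 1, so 0 × 18 + 1 × 2 = 2 labels have been skipped so far.
Adding those back, label number 2103 + 2 = 2105 at 30 labels/s is 70 s + 5 f = 0 h 1 min 10 s frame 5, i.e. 00:01:10;05.

00:01:10;05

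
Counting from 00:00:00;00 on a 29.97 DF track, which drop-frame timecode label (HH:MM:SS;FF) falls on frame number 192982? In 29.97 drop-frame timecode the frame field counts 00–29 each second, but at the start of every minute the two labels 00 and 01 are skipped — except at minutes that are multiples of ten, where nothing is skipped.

Ten DF minutes hold 17982 frames, so frame 192982 lies in block 10 (frames 179820–197801) with 13162 frames into that block.
The block's first minute is 1800 frames and the rest 1798 each; 13162 frames reaches minute 7, so 10 × 18 + 7 × 2 = 194 labels have been skipped so far.
Adding those back, label number 192982 + 194 = 193176 at 30 labels/s is 6439 s + 6 f = 1 h 47 min 19 s frame 6, i.e. 01:47:19;06.

01:47:19;06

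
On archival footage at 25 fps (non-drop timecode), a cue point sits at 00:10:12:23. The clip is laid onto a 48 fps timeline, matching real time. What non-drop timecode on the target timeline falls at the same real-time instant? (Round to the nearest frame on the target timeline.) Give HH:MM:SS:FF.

Source frame index: (0×3600 + 10×60 + 12) × 25 + 23 = 15323.
Real time: 15323 / (25) = 15323/25 s.
Target frame: (15323/25) × (48) = 735504/25 ≈ 29420.160 → 29420.
At 48 labels/s: frame 29420 → 00:10:12:44.

00:10:12:44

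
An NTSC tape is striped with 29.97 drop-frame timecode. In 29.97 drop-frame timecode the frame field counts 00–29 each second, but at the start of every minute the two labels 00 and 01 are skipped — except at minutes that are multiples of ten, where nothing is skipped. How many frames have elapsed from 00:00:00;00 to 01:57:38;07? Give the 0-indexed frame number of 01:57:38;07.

Complete 10-minute blocks: 11, each 17982 frames → 197802.
Remaining 7 whole minutes in the current block: 1800 + 6 × 1798 = 12588 frames.
Within the current minute: 38 × 30 + 7 − 2 = 1145 (labels ;00/;01 skipped at this minute). Total = 197802 + 12588 + 1145 = 211535.

211535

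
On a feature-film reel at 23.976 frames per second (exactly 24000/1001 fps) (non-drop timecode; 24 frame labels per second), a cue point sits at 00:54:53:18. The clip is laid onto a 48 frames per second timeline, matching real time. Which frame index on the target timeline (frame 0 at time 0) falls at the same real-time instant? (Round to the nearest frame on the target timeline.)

frame 158258

Source frame index: (0×3600 + 54×60 + 53) × 24 + 18 = 79050.
Real time: 79050 / (24000/1001) = 527527/160 s.
Target frame: (527527/160) × (48) = 1582581/10 ≈ 158258.100 → 158258.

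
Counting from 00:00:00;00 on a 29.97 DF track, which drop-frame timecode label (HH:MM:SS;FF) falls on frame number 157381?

01:27:31;09

Each 10-minute DF block holds 10 × 60 × 30 − 9 × 2 = 17982 frames. 157381 ÷ 17982 → 8 full blocks, remainder 13525.
Within the partial block the first minute is 1800 frames and each further minute 1798, so 7 further minute boundaries passed. Total skipped labels = 18 × 8 + 2 × 7 = 158.
Non-drop label index = 157381 + 158 = 157539; at 30 labels/s that is 01:27:31:09, i.e. DF 01:27:31;09.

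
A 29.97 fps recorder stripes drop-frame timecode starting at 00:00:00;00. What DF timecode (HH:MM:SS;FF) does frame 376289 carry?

03:29:15;17

Each 10-minute DF block holds 10 × 60 × 30 − 9 × 2 = 17982 frames. 376289 ÷ 17982 → 20 full blocks, remainder 16649.
Within the partial block the first minute is 1800 frames and each further minute 1798, so 9 further minute boundaries passed. Total skipped labels = 18 × 20 + 2 × 9 = 378.
Non-drop label index = 376289 + 378 = 376667; at 30 labels/s that is 03:29:15:17, i.e. DF 03:29:15;17.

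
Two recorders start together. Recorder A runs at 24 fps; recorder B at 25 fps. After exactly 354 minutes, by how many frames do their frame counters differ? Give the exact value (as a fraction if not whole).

354 min = 21240 s.
A emits 24 × 21240 = 509760 frames; B emits 25 × 21240 = 531000.
Difference = 21240 frames; B is ahead of A.

21240 frames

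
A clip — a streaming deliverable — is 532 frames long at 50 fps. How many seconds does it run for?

10.64 seconds

Running time = 532 / (50) = 10.64 s.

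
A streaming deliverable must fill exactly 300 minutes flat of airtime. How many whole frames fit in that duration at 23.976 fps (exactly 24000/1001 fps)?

431568 frames

300 min = 18000 s.
Frames = 18000 × 24000/1001 = 432000000/1001 ≈ 431568.4316.
Complete frames: 431568.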